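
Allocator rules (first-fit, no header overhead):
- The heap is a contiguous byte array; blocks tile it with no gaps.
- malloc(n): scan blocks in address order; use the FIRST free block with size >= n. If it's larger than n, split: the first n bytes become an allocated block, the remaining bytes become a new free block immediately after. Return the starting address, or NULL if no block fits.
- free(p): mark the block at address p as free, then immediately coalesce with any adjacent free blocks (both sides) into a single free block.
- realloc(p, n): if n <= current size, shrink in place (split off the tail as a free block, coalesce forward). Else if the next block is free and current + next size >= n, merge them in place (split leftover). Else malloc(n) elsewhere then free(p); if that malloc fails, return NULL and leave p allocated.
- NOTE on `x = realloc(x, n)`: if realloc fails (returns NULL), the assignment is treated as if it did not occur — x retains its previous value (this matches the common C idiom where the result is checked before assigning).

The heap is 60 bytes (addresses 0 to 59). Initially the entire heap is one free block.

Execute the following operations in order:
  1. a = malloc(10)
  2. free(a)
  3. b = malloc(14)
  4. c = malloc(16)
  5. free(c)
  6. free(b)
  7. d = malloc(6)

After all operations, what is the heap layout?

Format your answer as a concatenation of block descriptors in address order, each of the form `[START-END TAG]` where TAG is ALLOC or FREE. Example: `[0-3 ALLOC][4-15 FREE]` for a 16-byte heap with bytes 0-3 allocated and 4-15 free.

Op 1: a = malloc(10) -> a = 0; heap: [0-9 ALLOC][10-59 FREE]
Op 2: free(a) -> (freed a); heap: [0-59 FREE]
Op 3: b = malloc(14) -> b = 0; heap: [0-13 ALLOC][14-59 FREE]
Op 4: c = malloc(16) -> c = 14; heap: [0-13 ALLOC][14-29 ALLOC][30-59 FREE]
Op 5: free(c) -> (freed c); heap: [0-13 ALLOC][14-59 FREE]
Op 6: free(b) -> (freed b); heap: [0-59 FREE]
Op 7: d = malloc(6) -> d = 0; heap: [0-5 ALLOC][6-59 FREE]

Answer: [0-5 ALLOC][6-59 FREE]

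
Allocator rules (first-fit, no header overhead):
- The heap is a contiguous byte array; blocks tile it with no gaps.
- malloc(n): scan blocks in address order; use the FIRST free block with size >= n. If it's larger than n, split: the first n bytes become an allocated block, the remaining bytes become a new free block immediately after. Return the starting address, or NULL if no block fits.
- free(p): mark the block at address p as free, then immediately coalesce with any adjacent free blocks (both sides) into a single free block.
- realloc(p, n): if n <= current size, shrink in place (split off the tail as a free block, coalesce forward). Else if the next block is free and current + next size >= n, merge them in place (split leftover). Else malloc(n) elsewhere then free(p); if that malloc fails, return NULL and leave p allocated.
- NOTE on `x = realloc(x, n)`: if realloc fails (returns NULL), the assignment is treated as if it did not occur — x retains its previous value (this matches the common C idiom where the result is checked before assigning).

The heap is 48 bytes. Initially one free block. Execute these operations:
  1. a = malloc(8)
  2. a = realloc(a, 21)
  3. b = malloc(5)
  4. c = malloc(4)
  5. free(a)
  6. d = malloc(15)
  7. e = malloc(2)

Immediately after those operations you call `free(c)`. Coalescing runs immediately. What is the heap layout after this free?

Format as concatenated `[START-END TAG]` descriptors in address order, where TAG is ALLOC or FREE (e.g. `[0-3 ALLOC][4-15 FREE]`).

Op 1: a = malloc(8) -> a = 0; heap: [0-7 ALLOC][8-47 FREE]
Op 2: a = realloc(a, 21) -> a = 0; heap: [0-20 ALLOC][21-47 FREE]
Op 3: b = malloc(5) -> b = 21; heap: [0-20 ALLOC][21-25 ALLOC][26-47 FREE]
Op 4: c = malloc(4) -> c = 26; heap: [0-20 ALLOC][21-25 ALLOC][26-29 ALLOC][30-47 FREE]
Op 5: free(a) -> (freed a); heap: [0-20 FREE][21-25 ALLOC][26-29 ALLOC][30-47 FREE]
Op 6: d = malloc(15) -> d = 0; heap: [0-14 ALLOC][15-20 FREE][21-25 ALLOC][26-29 ALLOC][30-47 FREE]
Op 7: e = malloc(2) -> e = 15; heap: [0-14 ALLOC][15-16 ALLOC][17-20 FREE][21-25 ALLOC][26-29 ALLOC][30-47 FREE]
free(c): c = 26 -> block [26-29 ALLOC]; mark free, coalesce with adjacent free neighbors -> [0-14 ALLOC][15-16 ALLOC][17-20 FREE][21-25 ALLOC][26-47 FREE]

Answer: [0-14 ALLOC][15-16 ALLOC][17-20 FREE][21-25 ALLOC][26-47 FREE]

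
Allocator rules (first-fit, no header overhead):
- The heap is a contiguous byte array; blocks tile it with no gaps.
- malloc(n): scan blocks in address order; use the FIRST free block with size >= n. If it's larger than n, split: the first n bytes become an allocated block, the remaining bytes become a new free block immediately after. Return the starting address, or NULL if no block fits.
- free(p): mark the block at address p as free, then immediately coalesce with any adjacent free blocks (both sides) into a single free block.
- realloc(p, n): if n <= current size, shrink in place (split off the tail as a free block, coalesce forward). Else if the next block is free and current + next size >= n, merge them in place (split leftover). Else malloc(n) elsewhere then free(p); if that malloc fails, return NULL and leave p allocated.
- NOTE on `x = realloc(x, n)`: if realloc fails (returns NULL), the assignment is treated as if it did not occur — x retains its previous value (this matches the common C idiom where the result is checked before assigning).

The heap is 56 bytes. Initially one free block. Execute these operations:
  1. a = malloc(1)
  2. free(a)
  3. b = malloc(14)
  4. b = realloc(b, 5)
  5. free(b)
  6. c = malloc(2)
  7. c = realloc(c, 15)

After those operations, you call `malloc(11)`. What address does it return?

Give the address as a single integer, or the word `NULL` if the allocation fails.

Answer: 15

Derivation:
Op 1: a = malloc(1) -> a = 0; heap: [0-0 ALLOC][1-55 FREE]
Op 2: free(a) -> (freed a); heap: [0-55 FREE]
Op 3: b = malloc(14) -> b = 0; heap: [0-13 ALLOC][14-55 FREE]
Op 4: b = realloc(b, 5) -> b = 0; heap: [0-4 ALLOC][5-55 FREE]
Op 5: free(b) -> (freed b); heap: [0-55 FREE]
Op 6: c = malloc(2) -> c = 0; heap: [0-1 ALLOC][2-55 FREE]
Op 7: c = realloc(c, 15) -> c = 0; heap: [0-14 ALLOC][15-55 FREE]
malloc(11): first-fit scan over [0-14 ALLOC][15-55 FREE] -> 15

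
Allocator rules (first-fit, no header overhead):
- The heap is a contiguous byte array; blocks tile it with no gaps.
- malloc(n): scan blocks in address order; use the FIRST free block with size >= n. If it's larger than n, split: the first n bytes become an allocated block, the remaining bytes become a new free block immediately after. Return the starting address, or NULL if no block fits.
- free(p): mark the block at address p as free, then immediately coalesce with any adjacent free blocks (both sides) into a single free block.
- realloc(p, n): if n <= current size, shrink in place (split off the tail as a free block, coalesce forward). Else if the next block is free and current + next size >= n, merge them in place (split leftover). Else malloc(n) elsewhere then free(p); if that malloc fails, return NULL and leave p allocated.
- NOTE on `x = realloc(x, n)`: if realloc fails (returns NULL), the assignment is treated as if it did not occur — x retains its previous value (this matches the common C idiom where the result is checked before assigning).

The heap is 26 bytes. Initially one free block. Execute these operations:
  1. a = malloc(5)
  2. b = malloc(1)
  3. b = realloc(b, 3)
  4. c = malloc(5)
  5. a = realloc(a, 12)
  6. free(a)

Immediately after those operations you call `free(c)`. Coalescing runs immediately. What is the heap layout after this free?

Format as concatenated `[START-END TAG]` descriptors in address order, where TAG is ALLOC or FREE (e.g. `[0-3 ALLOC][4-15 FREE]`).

Answer: [0-4 FREE][5-7 ALLOC][8-25 FREE]

Derivation:
Op 1: a = malloc(5) -> a = 0; heap: [0-4 ALLOC][5-25 FREE]
Op 2: b = malloc(1) -> b = 5; heap: [0-4 ALLOC][5-5 ALLOC][6-25 FREE]
Op 3: b = realloc(b, 3) -> b = 5; heap: [0-4 ALLOC][5-7 ALLOC][8-25 FREE]
Op 4: c = malloc(5) -> c = 8; heap: [0-4 ALLOC][5-7 ALLOC][8-12 ALLOC][13-25 FREE]
Op 5: a = realloc(a, 12) -> a = 13; heap: [0-4 FREE][5-7 ALLOC][8-12 ALLOC][13-24 ALLOC][25-25 FREE]
Op 6: free(a) -> (freed a); heap: [0-4 FREE][5-7 ALLOC][8-12 ALLOC][13-25 FREE]
free(c): c = 8 -> block [8-12 ALLOC]; mark free, coalesce with adjacent free neighbors -> [0-4 FREE][5-7 ALLOC][8-25 FREE]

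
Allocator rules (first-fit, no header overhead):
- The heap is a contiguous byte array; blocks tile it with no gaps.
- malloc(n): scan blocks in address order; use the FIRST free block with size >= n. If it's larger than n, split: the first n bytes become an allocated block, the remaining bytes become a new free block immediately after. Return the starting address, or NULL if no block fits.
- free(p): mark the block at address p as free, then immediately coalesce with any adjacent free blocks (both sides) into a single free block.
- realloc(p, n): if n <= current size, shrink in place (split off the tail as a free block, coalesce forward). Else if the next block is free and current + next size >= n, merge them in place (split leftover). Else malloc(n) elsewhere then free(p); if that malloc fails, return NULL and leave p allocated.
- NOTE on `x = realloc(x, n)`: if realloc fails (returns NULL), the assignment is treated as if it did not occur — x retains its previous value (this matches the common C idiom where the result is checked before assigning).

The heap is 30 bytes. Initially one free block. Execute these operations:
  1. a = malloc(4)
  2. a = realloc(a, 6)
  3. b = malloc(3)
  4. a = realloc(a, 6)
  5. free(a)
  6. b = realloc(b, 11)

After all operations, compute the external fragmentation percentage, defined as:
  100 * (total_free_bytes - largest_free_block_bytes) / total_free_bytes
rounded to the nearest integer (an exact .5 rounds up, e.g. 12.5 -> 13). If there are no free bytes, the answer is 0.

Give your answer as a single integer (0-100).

Op 1: a = malloc(4) -> a = 0; heap: [0-3 ALLOC][4-29 FREE]
Op 2: a = realloc(a, 6) -> a = 0; heap: [0-5 ALLOC][6-29 FREE]
Op 3: b = malloc(3) -> b = 6; heap: [0-5 ALLOC][6-8 ALLOC][9-29 FREE]
Op 4: a = realloc(a, 6) -> a = 0; heap: [0-5 ALLOC][6-8 ALLOC][9-29 FREE]
Op 5: free(a) -> (freed a); heap: [0-5 FREE][6-8 ALLOC][9-29 FREE]
Op 6: b = realloc(b, 11) -> b = 6; heap: [0-5 FREE][6-16 ALLOC][17-29 FREE]
Free blocks: [6 13] total_free=19 largest=13 -> 100*(19-13)/19 = 600/19 ≈ 31.579 -> rounds to 32

Answer: 32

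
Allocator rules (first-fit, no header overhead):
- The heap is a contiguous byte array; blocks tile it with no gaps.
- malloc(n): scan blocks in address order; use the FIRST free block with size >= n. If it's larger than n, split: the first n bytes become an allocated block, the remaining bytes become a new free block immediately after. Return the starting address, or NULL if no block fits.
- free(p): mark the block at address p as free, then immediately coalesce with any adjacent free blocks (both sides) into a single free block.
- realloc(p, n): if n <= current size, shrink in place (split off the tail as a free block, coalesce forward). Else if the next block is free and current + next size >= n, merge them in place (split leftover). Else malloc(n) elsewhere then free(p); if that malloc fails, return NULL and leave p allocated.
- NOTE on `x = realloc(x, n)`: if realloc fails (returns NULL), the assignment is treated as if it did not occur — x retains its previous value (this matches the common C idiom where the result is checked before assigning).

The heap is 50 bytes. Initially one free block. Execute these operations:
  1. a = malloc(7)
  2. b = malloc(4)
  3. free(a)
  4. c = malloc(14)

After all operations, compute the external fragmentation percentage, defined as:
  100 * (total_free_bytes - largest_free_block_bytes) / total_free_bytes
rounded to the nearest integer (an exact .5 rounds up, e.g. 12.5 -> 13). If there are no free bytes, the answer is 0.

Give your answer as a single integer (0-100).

Op 1: a = malloc(7) -> a = 0; heap: [0-6 ALLOC][7-49 FREE]
Op 2: b = malloc(4) -> b = 7; heap: [0-6 ALLOC][7-10 ALLOC][11-49 FREE]
Op 3: free(a) -> (freed a); heap: [0-6 FREE][7-10 ALLOC][11-49 FREE]
Op 4: c = malloc(14) -> c = 11; heap: [0-6 FREE][7-10 ALLOC][11-24 ALLOC][25-49 FREE]
Free blocks: [7 25] total_free=32 largest=25 -> 100*(32-25)/32 = 700/32 = 21.875 -> rounds to 22

Answer: 22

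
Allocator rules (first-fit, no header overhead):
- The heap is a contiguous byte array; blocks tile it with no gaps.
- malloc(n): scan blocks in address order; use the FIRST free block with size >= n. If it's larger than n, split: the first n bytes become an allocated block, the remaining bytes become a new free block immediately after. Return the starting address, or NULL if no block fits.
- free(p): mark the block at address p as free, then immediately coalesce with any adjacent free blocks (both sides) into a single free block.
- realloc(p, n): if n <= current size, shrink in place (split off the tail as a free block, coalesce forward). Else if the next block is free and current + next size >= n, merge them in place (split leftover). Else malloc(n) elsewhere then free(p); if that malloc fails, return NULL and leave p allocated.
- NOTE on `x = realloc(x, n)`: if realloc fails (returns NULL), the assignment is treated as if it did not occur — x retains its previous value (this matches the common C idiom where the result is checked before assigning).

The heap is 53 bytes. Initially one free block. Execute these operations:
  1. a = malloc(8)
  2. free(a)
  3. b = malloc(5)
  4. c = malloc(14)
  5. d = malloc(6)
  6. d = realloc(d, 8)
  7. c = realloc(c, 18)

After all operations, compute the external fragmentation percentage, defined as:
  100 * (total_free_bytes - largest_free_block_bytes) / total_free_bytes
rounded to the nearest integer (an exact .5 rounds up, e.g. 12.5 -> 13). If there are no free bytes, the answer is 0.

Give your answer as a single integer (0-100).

Answer: 36

Derivation:
Op 1: a = malloc(8) -> a = 0; heap: [0-7 ALLOC][8-52 FREE]
Op 2: free(a) -> (freed a); heap: [0-52 FREE]
Op 3: b = malloc(5) -> b = 0; heap: [0-4 ALLOC][5-52 FREE]
Op 4: c = malloc(14) -> c = 5; heap: [0-4 ALLOC][5-18 ALLOC][19-52 FREE]
Op 5: d = malloc(6) -> d = 19; heap: [0-4 ALLOC][5-18 ALLOC][19-24 ALLOC][25-52 FREE]
Op 6: d = realloc(d, 8) -> d = 19; heap: [0-4 ALLOC][5-18 ALLOC][19-26 ALLOC][27-52 FREE]
Op 7: c = realloc(c, 18) -> c = 27; heap: [0-4 ALLOC][5-18 FREE][19-26 ALLOC][27-44 ALLOC][45-52 FREE]
Free blocks: [14 8] total_free=22 largest=14 -> 100*(22-14)/22 = 800/22 ≈ 36.364 -> rounds to 36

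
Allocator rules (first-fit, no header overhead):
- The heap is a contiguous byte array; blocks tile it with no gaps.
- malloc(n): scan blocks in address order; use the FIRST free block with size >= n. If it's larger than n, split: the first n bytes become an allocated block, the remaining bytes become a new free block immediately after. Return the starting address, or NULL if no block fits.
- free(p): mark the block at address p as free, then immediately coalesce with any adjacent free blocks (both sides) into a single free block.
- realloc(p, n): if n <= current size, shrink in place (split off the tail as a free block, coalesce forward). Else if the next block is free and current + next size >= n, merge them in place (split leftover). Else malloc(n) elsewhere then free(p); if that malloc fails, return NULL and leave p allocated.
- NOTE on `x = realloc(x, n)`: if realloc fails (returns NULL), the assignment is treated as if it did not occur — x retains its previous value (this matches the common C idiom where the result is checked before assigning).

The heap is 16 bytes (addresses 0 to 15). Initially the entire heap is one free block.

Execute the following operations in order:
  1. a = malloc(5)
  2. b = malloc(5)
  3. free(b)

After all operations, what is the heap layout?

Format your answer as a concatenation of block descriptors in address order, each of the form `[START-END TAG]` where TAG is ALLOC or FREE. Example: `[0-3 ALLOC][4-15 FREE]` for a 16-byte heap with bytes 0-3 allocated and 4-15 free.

Op 1: a = malloc(5) -> a = 0; heap: [0-4 ALLOC][5-15 FREE]
Op 2: b = malloc(5) -> b = 5; heap: [0-4 ALLOC][5-9 ALLOC][10-15 FREE]
Op 3: free(b) -> (freed b); heap: [0-4 ALLOC][5-15 FREE]

Answer: [0-4 ALLOC][5-15 FREE]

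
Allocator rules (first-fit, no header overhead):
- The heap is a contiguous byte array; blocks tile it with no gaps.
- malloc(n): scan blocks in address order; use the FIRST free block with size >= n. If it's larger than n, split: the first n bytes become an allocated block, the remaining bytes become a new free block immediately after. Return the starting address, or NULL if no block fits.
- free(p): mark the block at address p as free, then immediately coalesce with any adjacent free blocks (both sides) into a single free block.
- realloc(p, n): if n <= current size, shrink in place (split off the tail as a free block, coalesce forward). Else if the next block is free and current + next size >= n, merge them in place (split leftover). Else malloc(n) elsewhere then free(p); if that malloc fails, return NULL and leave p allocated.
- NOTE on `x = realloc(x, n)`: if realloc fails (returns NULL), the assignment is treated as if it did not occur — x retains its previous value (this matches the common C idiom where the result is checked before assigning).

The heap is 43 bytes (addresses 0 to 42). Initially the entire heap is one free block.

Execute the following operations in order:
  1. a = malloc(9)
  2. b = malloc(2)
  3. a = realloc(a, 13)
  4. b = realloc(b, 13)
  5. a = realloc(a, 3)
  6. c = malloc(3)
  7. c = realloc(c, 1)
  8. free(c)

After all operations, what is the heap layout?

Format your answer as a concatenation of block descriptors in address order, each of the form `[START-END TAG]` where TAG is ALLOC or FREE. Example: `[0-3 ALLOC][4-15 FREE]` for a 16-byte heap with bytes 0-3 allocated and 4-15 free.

Op 1: a = malloc(9) -> a = 0; heap: [0-8 ALLOC][9-42 FREE]
Op 2: b = malloc(2) -> b = 9; heap: [0-8 ALLOC][9-10 ALLOC][11-42 FREE]
Op 3: a = realloc(a, 13) -> a = 11; heap: [0-8 FREE][9-10 ALLOC][11-23 ALLOC][24-42 FREE]
Op 4: b = realloc(b, 13) -> b = 24; heap: [0-10 FREE][11-23 ALLOC][24-36 ALLOC][37-42 FREE]
Op 5: a = realloc(a, 3) -> a = 11; heap: [0-10 FREE][11-13 ALLOC][14-23 FREE][24-36 ALLOC][37-42 FREE]
Op 6: c = malloc(3) -> c = 0; heap: [0-2 ALLOC][3-10 FREE][11-13 ALLOC][14-23 FREE][24-36 ALLOC][37-42 FREE]
Op 7: c = realloc(c, 1) -> c = 0; heap: [0-0 ALLOC][1-10 FREE][11-13 ALLOC][14-23 FREE][24-36 ALLOC][37-42 FREE]
Op 8: free(c) -> (freed c); heap: [0-10 FREE][11-13 ALLOC][14-23 FREE][24-36 ALLOC][37-42 FREE]

Answer: [0-10 FREE][11-13 ALLOC][14-23 FREE][24-36 ALLOC][37-42 FREE]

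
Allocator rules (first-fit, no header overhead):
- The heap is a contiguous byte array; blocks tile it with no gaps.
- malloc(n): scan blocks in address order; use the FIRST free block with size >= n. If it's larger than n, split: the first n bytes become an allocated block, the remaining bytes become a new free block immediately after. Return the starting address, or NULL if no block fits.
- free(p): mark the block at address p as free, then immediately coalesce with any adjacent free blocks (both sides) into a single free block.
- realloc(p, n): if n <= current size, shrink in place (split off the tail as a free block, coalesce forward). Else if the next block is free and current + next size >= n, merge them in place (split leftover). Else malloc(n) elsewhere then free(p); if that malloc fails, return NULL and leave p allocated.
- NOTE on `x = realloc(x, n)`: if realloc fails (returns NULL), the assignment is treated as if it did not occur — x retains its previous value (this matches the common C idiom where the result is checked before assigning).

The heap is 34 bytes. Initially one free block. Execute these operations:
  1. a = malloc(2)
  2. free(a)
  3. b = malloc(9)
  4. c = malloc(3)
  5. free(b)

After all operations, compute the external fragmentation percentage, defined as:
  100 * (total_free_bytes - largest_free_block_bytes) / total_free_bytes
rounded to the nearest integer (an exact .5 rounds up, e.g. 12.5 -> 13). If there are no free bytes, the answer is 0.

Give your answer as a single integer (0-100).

Answer: 29

Derivation:
Op 1: a = malloc(2) -> a = 0; heap: [0-1 ALLOC][2-33 FREE]
Op 2: free(a) -> (freed a); heap: [0-33 FREE]
Op 3: b = malloc(9) -> b = 0; heap: [0-8 ALLOC][9-33 FREE]
Op 4: c = malloc(3) -> c = 9; heap: [0-8 ALLOC][9-11 ALLOC][12-33 FREE]
Op 5: free(b) -> (freed b); heap: [0-8 FREE][9-11 ALLOC][12-33 FREE]
Free blocks: [9 22] total_free=31 largest=22 -> 100*(31-22)/31 = 900/31 ≈ 29.032 -> rounds to 29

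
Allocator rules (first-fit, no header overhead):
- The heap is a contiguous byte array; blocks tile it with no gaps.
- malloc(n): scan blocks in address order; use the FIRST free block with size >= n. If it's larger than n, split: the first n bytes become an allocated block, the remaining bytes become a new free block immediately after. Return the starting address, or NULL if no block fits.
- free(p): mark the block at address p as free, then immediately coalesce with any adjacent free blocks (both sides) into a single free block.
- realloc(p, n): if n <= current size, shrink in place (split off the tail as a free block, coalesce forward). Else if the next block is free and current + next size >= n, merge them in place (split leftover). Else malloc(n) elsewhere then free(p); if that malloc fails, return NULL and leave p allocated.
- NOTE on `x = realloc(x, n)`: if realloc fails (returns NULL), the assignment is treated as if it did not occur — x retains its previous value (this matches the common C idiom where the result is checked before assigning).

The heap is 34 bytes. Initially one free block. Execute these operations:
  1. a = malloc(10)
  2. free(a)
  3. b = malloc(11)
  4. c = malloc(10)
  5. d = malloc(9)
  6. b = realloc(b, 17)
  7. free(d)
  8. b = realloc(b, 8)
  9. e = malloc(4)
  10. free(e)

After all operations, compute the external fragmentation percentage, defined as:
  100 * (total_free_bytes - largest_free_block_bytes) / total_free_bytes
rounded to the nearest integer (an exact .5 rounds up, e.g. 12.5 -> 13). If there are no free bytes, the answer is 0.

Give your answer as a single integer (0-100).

Answer: 19

Derivation:
Op 1: a = malloc(10) -> a = 0; heap: [0-9 ALLOC][10-33 FREE]
Op 2: free(a) -> (freed a); heap: [0-33 FREE]
Op 3: b = malloc(11) -> b = 0; heap: [0-10 ALLOC][11-33 FREE]
Op 4: c = malloc(10) -> c = 11; heap: [0-10 ALLOC][11-20 ALLOC][21-33 FREE]
Op 5: d = malloc(9) -> d = 21; heap: [0-10 ALLOC][11-20 ALLOC][21-29 ALLOC][30-33 FREE]
Op 6: b = realloc(b, 17) -> NULL (b unchanged); heap: [0-10 ALLOC][11-20 ALLOC][21-29 ALLOC][30-33 FREE]
Op 7: free(d) -> (freed d); heap: [0-10 ALLOC][11-20 ALLOC][21-33 FREE]
Op 8: b = realloc(b, 8) -> b = 0; heap: [0-7 ALLOC][8-10 FREE][11-20 ALLOC][21-33 FREE]
Op 9: e = malloc(4) -> e = 21; heap: [0-7 ALLOC][8-10 FREE][11-20 ALLOC][21-24 ALLOC][25-33 FREE]
Op 10: free(e) -> (freed e); heap: [0-7 ALLOC][8-10 FREE][11-20 ALLOC][21-33 FREE]
Free blocks: [3 13] total_free=16 largest=13 -> 100*(16-13)/16 = 300/16 = 18.75 -> rounds to 19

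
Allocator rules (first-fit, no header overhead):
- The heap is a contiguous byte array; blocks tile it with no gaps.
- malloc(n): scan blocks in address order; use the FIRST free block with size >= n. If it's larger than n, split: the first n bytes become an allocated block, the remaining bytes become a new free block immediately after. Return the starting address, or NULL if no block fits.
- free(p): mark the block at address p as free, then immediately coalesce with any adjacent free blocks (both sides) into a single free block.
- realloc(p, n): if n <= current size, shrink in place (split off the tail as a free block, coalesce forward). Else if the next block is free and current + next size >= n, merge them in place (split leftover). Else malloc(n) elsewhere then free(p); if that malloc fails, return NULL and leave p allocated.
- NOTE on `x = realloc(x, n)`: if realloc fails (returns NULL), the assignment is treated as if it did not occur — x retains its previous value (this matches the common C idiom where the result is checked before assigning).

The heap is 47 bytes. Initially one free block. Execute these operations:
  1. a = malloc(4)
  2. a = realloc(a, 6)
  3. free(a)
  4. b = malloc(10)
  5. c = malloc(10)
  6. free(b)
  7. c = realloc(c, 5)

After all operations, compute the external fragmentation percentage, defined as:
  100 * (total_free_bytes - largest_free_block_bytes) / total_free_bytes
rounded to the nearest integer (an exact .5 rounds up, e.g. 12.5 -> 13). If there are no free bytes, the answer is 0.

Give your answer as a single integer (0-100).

Op 1: a = malloc(4) -> a = 0; heap: [0-3 ALLOC][4-46 FREE]
Op 2: a = realloc(a, 6) -> a = 0; heap: [0-5 ALLOC][6-46 FREE]
Op 3: free(a) -> (freed a); heap: [0-46 FREE]
Op 4: b = malloc(10) -> b = 0; heap: [0-9 ALLOC][10-46 FREE]
Op 5: c = malloc(10) -> c = 10; heap: [0-9 ALLOC][10-19 ALLOC][20-46 FREE]
Op 6: free(b) -> (freed b); heap: [0-9 FREE][10-19 ALLOC][20-46 FREE]
Op 7: c = realloc(c, 5) -> c = 10; heap: [0-9 FREE][10-14 ALLOC][15-46 FREE]
Free blocks: [10 32] total_free=42 largest=32 -> 100*(42-32)/42 = 1000/42 ≈ 23.810 -> rounds to 24

Answer: 24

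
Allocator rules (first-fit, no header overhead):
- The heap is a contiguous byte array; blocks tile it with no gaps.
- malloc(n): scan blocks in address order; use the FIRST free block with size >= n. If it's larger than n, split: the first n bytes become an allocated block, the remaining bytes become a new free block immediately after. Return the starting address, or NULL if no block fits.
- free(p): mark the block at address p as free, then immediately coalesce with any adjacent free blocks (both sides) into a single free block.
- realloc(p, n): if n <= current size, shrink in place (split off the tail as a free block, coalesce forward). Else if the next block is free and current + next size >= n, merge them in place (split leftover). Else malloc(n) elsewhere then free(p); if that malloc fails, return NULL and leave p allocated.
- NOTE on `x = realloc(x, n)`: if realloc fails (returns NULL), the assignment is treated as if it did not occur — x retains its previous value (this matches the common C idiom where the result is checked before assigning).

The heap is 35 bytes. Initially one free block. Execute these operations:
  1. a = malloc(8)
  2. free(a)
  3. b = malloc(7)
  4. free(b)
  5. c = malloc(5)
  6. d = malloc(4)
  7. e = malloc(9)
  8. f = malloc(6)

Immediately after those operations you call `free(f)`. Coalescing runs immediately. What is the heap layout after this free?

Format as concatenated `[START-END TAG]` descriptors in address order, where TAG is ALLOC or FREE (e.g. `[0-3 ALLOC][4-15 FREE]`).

Answer: [0-4 ALLOC][5-8 ALLOC][9-17 ALLOC][18-34 FREE]

Derivation:
Op 1: a = malloc(8) -> a = 0; heap: [0-7 ALLOC][8-34 FREE]
Op 2: free(a) -> (freed a); heap: [0-34 FREE]
Op 3: b = malloc(7) -> b = 0; heap: [0-6 ALLOC][7-34 FREE]
Op 4: free(b) -> (freed b); heap: [0-34 FREE]
Op 5: c = malloc(5) -> c = 0; heap: [0-4 ALLOC][5-34 FREE]
Op 6: d = malloc(4) -> d = 5; heap: [0-4 ALLOC][5-8 ALLOC][9-34 FREE]
Op 7: e = malloc(9) -> e = 9; heap: [0-4 ALLOC][5-8 ALLOC][9-17 ALLOC][18-34 FREE]
Op 8: f = malloc(6) -> f = 18; heap: [0-4 ALLOC][5-8 ALLOC][9-17 ALLOC][18-23 ALLOC][24-34 FREE]
free(f): f = 18 -> block [18-23 ALLOC]; mark free, coalesce with adjacent free neighbors -> [0-4 ALLOC][5-8 ALLOC][9-17 ALLOC][18-34 FREE]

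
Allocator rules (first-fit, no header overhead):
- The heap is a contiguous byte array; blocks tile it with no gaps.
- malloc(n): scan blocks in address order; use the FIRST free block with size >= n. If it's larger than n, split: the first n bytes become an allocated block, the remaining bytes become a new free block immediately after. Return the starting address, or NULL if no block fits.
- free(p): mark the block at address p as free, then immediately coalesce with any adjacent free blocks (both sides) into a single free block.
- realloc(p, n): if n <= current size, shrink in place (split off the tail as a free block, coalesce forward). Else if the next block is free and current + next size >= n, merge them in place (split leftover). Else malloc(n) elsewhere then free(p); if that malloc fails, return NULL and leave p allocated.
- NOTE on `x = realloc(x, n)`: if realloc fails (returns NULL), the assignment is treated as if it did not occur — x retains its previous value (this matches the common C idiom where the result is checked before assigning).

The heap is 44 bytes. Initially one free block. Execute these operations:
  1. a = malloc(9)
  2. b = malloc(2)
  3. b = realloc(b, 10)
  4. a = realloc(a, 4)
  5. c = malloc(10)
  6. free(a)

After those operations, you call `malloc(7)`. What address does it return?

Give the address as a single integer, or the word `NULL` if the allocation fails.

Answer: 0

Derivation:
Op 1: a = malloc(9) -> a = 0; heap: [0-8 ALLOC][9-43 FREE]
Op 2: b = malloc(2) -> b = 9; heap: [0-8 ALLOC][9-10 ALLOC][11-43 FREE]
Op 3: b = realloc(b, 10) -> b = 9; heap: [0-8 ALLOC][9-18 ALLOC][19-43 FREE]
Op 4: a = realloc(a, 4) -> a = 0; heap: [0-3 ALLOC][4-8 FREE][9-18 ALLOC][19-43 FREE]
Op 5: c = malloc(10) -> c = 19; heap: [0-3 ALLOC][4-8 FREE][9-18 ALLOC][19-28 ALLOC][29-43 FREE]
Op 6: free(a) -> (freed a); heap: [0-8 FREE][9-18 ALLOC][19-28 ALLOC][29-43 FREE]
malloc(7): first-fit scan over [0-8 FREE][9-18 ALLOC][19-28 ALLOC][29-43 FREE] -> 0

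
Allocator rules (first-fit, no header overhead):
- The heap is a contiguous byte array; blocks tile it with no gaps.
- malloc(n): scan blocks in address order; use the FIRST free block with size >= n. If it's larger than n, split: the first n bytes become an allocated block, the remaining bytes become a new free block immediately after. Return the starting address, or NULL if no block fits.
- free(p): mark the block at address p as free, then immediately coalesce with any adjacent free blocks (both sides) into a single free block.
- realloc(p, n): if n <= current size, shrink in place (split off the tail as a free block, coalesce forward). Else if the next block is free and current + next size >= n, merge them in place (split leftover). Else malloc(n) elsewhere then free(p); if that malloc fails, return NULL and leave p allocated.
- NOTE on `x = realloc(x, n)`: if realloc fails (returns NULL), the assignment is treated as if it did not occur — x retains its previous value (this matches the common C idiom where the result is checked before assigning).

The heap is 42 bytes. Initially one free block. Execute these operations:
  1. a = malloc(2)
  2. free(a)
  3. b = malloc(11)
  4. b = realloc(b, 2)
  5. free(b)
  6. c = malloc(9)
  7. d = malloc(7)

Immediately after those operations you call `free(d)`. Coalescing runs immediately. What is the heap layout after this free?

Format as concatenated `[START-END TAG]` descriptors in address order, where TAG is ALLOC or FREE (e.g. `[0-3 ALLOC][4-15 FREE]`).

Answer: [0-8 ALLOC][9-41 FREE]

Derivation:
Op 1: a = malloc(2) -> a = 0; heap: [0-1 ALLOC][2-41 FREE]
Op 2: free(a) -> (freed a); heap: [0-41 FREE]
Op 3: b = malloc(11) -> b = 0; heap: [0-10 ALLOC][11-41 FREE]
Op 4: b = realloc(b, 2) -> b = 0; heap: [0-1 ALLOC][2-41 FREE]
Op 5: free(b) -> (freed b); heap: [0-41 FREE]
Op 6: c = malloc(9) -> c = 0; heap: [0-8 ALLOC][9-41 FREE]
Op 7: d = malloc(7) -> d = 9; heap: [0-8 ALLOC][9-15 ALLOC][16-41 FREE]
free(d): d = 9 -> block [9-15 ALLOC]; mark free, coalesce with adjacent free neighbors -> [0-8 ALLOC][9-41 FREE]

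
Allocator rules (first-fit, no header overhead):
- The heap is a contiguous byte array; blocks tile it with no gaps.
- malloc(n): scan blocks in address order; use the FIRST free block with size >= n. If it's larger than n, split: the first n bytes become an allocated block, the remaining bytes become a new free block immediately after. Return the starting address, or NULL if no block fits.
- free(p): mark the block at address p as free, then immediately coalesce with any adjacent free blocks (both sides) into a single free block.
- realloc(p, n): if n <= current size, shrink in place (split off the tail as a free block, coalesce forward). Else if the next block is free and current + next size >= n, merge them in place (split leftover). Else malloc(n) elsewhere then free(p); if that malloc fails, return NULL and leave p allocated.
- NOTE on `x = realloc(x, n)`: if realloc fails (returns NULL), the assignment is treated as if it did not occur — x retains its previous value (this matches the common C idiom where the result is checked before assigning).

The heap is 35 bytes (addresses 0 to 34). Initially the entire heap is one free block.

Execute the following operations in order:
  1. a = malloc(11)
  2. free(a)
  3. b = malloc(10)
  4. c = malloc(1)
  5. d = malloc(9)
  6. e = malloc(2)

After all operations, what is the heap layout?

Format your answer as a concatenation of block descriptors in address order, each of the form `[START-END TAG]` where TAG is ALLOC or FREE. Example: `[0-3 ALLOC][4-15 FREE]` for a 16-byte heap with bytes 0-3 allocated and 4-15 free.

Answer: [0-9 ALLOC][10-10 ALLOC][11-19 ALLOC][20-21 ALLOC][22-34 FREE]

Derivation:
Op 1: a = malloc(11) -> a = 0; heap: [0-10 ALLOC][11-34 FREE]
Op 2: free(a) -> (freed a); heap: [0-34 FREE]
Op 3: b = malloc(10) -> b = 0; heap: [0-9 ALLOC][10-34 FREE]
Op 4: c = malloc(1) -> c = 10; heap: [0-9 ALLOC][10-10 ALLOC][11-34 FREE]
Op 5: d = malloc(9) -> d = 11; heap: [0-9 ALLOC][10-10 ALLOC][11-19 ALLOC][20-34 FREE]
Op 6: e = malloc(2) -> e = 20; heap: [0-9 ALLOC][10-10 ALLOC][11-19 ALLOC][20-21 ALLOC][22-34 FREE]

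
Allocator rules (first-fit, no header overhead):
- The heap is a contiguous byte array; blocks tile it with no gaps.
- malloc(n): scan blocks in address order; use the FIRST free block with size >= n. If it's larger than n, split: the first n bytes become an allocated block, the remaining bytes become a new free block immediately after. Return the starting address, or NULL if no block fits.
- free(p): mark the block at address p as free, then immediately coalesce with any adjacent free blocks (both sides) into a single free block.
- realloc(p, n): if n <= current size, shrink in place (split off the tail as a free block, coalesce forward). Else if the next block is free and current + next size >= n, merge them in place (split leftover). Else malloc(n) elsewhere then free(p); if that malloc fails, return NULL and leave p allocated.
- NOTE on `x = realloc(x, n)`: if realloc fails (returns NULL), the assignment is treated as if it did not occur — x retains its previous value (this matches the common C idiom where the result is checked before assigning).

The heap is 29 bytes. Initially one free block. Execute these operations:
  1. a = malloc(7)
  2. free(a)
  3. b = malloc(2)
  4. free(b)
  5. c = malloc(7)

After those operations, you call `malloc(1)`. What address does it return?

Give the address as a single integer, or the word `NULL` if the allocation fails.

Answer: 7

Derivation:
Op 1: a = malloc(7) -> a = 0; heap: [0-6 ALLOC][7-28 FREE]
Op 2: free(a) -> (freed a); heap: [0-28 FREE]
Op 3: b = malloc(2) -> b = 0; heap: [0-1 ALLOC][2-28 FREE]
Op 4: free(b) -> (freed b); heap: [0-28 FREE]
Op 5: c = malloc(7) -> c = 0; heap: [0-6 ALLOC][7-28 FREE]
malloc(1): first-fit scan over [0-6 ALLOC][7-28 FREE] -> 7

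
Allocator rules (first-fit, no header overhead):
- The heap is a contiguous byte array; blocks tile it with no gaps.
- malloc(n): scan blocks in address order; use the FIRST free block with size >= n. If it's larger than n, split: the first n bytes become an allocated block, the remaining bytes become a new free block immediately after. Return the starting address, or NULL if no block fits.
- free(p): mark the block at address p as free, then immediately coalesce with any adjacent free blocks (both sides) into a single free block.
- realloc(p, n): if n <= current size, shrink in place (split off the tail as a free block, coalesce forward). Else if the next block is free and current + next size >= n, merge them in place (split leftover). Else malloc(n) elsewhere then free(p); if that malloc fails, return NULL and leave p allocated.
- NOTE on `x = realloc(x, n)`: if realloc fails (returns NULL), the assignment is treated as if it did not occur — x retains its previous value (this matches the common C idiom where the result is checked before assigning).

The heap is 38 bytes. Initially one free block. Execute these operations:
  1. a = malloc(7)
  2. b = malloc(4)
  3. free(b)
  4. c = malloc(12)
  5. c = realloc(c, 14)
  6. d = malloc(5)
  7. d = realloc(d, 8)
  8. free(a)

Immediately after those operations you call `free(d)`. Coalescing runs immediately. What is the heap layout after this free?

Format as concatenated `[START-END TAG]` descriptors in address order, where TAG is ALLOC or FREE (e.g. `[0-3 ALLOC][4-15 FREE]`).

Op 1: a = malloc(7) -> a = 0; heap: [0-6 ALLOC][7-37 FREE]
Op 2: b = malloc(4) -> b = 7; heap: [0-6 ALLOC][7-10 ALLOC][11-37 FREE]
Op 3: free(b) -> (freed b); heap: [0-6 ALLOC][7-37 FREE]
Op 4: c = malloc(12) -> c = 7; heap: [0-6 ALLOC][7-18 ALLOC][19-37 FREE]
Op 5: c = realloc(c, 14) -> c = 7; heap: [0-6 ALLOC][7-20 ALLOC][21-37 FREE]
Op 6: d = malloc(5) -> d = 21; heap: [0-6 ALLOC][7-20 ALLOC][21-25 ALLOC][26-37 FREE]
Op 7: d = realloc(d, 8) -> d = 21; heap: [0-6 ALLOC][7-20 ALLOC][21-28 ALLOC][29-37 FREE]
Op 8: free(a) -> (freed a); heap: [0-6 FREE][7-20 ALLOC][21-28 ALLOC][29-37 FREE]
free(d): d = 21 -> block [21-28 ALLOC]; mark free, coalesce with adjacent free neighbors -> [0-6 FREE][7-20 ALLOC][21-37 FREE]

Answer: [0-6 FREE][7-20 ALLOC][21-37 FREE]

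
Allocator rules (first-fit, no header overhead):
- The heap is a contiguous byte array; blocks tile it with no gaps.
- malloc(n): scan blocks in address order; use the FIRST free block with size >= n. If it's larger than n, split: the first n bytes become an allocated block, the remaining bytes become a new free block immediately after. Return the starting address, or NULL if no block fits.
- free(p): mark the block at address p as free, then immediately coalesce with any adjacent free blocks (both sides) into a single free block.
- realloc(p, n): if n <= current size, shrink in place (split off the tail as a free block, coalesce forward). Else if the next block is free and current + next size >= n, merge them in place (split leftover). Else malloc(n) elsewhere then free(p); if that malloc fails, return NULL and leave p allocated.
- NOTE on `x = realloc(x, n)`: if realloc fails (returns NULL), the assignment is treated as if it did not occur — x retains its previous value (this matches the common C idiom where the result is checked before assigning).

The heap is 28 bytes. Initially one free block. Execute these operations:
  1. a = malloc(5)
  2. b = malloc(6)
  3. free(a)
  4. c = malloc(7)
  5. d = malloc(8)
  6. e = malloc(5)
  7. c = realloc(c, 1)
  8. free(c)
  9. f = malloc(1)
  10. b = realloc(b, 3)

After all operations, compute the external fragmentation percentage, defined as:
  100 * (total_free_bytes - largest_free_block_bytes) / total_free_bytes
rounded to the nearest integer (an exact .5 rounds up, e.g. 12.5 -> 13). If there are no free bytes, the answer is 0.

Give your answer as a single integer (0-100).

Op 1: a = malloc(5) -> a = 0; heap: [0-4 ALLOC][5-27 FREE]
Op 2: b = malloc(6) -> b = 5; heap: [0-4 ALLOC][5-10 ALLOC][11-27 FREE]
Op 3: free(a) -> (freed a); heap: [0-4 FREE][5-10 ALLOC][11-27 FREE]
Op 4: c = malloc(7) -> c = 11; heap: [0-4 FREE][5-10 ALLOC][11-17 ALLOC][18-27 FREE]
Op 5: d = malloc(8) -> d = 18; heap: [0-4 FREE][5-10 ALLOC][11-17 ALLOC][18-25 ALLOC][26-27 FREE]
Op 6: e = malloc(5) -> e = 0; heap: [0-4 ALLOC][5-10 ALLOC][11-17 ALLOC][18-25 ALLOC][26-27 FREE]
Op 7: c = realloc(c, 1) -> c = 11; heap: [0-4 ALLOC][5-10 ALLOC][11-11 ALLOC][12-17 FREE][18-25 ALLOC][26-27 FREE]
Op 8: free(c) -> (freed c); heap: [0-4 ALLOC][5-10 ALLOC][11-17 FREE][18-25 ALLOC][26-27 FREE]
Op 9: f = malloc(1) -> f = 11; heap: [0-4 ALLOC][5-10 ALLOC][11-11 ALLOC][12-17 FREE][18-25 ALLOC][26-27 FREE]
Op 10: b = realloc(b, 3) -> b = 5; heap: [0-4 ALLOC][5-7 ALLOC][8-10 FREE][11-11 ALLOC][12-17 FREE][18-25 ALLOC][26-27 FREE]
Free blocks: [3 6 2] total_free=11 largest=6 -> 100*(11-6)/11 = 500/11 ≈ 45.455 -> rounds to 45

Answer: 45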